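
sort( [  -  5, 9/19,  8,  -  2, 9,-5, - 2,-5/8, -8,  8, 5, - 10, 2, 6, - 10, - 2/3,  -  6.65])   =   [ - 10,- 10, -8,-6.65, - 5, - 5,  -  2, - 2, - 2/3,-5/8, 9/19, 2, 5,6, 8,8, 9 ] 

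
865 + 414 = 1279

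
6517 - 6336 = 181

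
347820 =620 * 561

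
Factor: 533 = 13^1*41^1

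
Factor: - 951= - 3^1*317^1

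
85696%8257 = 3126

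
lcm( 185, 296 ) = 1480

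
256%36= 4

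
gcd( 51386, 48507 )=1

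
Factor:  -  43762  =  -2^1*21881^1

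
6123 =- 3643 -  - 9766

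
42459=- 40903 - -83362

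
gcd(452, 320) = 4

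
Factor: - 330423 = -3^1*83^1*1327^1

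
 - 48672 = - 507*96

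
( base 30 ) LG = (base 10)646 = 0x286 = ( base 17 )240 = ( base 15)2D1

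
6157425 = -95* ( - 64815) 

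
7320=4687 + 2633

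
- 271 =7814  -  8085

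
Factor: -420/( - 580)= 3^1*7^1 * 29^( - 1) = 21/29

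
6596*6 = 39576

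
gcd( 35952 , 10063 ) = 1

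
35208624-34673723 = 534901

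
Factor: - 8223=-3^1*2741^1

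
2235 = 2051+184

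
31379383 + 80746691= 112126074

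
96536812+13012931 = 109549743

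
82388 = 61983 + 20405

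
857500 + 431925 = 1289425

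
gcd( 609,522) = 87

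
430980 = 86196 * 5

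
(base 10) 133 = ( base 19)70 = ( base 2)10000101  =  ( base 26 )53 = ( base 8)205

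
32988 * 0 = 0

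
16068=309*52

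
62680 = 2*31340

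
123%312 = 123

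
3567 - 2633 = 934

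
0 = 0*46641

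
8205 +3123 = 11328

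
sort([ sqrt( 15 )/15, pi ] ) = [ sqrt(15 ) /15, pi ] 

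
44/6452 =11/1613 = 0.01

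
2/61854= 1/30927 = 0.00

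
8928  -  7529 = 1399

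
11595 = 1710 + 9885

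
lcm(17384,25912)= 1373336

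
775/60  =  155/12= 12.92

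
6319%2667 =985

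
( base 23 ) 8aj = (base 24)7ih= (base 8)10601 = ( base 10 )4481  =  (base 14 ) 18C1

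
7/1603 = 1/229 = 0.00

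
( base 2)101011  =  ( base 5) 133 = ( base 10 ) 43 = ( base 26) 1H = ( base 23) 1K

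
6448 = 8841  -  2393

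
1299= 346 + 953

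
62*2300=142600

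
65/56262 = 65/56262 =0.00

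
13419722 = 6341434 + 7078288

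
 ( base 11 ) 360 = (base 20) 119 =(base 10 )429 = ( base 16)1AD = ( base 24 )hl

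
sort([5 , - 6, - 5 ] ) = [ - 6, - 5,5]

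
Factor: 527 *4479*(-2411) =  - 5691003963 = - 3^1*17^1 * 31^1*1493^1 * 2411^1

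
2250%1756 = 494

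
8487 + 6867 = 15354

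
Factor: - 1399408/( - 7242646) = 699704/3621323= 2^3*17^ (  -  1)*149^1*587^1*213019^( - 1)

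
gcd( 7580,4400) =20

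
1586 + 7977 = 9563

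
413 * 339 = 140007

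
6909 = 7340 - 431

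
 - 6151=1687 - 7838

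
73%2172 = 73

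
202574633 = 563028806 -360454173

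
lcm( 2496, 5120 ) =199680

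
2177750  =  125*17422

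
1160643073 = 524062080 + 636580993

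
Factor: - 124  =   - 2^2*31^1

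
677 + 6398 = 7075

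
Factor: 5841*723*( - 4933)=-20832271119 = -3^3*11^1 * 59^1*241^1*4933^1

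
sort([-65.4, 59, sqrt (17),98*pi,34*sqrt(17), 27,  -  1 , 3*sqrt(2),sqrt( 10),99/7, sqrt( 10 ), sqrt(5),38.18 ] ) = [ - 65.4,-1,sqrt( 5),  sqrt(10),sqrt (10),sqrt(17), 3*sqrt( 2),99/7,27,38.18, 59, 34*sqrt(17), 98*pi] 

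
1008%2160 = 1008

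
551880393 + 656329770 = 1208210163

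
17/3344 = 17/3344 = 0.01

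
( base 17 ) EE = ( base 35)77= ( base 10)252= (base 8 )374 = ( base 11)20a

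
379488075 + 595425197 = 974913272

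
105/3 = 35 = 35.00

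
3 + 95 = 98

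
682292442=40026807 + 642265635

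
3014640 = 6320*477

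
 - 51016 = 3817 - 54833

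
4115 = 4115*1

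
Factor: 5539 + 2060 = 3^1 * 17^1 * 149^1 = 7599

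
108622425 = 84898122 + 23724303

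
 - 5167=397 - 5564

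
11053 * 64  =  707392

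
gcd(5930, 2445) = 5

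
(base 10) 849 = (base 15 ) 3b9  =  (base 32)QH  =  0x351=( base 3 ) 1011110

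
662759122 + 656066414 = 1318825536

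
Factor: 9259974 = 2^1 * 3^3 * 171481^1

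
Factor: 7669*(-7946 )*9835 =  - 599323990790 =-2^1*5^1*7^1 *29^1*137^1*281^1*7669^1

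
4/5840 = 1/1460 = 0.00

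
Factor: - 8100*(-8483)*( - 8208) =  - 2^6*3^7*5^2*17^1 * 19^1*499^1 = -563990558400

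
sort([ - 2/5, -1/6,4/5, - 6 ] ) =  [ - 6,-2/5, -1/6,4/5 ]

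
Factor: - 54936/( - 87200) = 63/100 = 2^( - 2 )*3^2  *  5^ (  -  2)*7^1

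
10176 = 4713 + 5463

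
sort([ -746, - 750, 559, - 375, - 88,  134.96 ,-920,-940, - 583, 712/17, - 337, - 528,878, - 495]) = [-940, -920,-750, - 746, - 583,- 528,-495, - 375, - 337, - 88,712/17, 134.96, 559,878]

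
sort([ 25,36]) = [ 25,36]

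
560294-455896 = 104398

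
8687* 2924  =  25400788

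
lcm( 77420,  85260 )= 6735540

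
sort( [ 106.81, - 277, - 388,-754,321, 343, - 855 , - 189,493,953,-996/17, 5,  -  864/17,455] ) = [ - 855, - 754,-388, - 277,-189 , - 996/17, - 864/17, 5, 106.81,321,343, 455,493, 953]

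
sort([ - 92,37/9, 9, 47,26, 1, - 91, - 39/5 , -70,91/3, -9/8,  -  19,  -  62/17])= [ - 92, - 91, - 70, - 19, - 39/5, - 62/17, - 9/8, 1, 37/9,9,26, 91/3,47] 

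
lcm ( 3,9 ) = 9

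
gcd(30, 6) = 6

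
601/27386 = 601/27386 = 0.02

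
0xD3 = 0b11010011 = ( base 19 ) B2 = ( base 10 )211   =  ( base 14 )111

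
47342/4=11835+ 1/2 = 11835.50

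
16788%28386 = 16788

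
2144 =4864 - 2720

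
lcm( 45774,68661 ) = 137322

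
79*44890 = 3546310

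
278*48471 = 13474938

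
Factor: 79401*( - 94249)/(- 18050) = 393866571/950 = 2^( - 1 )*3^1*5^( - 2) * 7^1*19^( - 1) * 199^1*307^2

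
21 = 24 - 3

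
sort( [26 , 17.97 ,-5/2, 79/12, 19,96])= [ - 5/2,79/12,17.97,19 , 26, 96]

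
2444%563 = 192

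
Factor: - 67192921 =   -  67192921^1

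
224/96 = 2 + 1/3 = 2.33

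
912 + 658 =1570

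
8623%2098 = 231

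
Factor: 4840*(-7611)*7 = -257860680 = -2^3*3^1*5^1*7^1 * 11^2* 43^1*59^1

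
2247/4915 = 2247/4915= 0.46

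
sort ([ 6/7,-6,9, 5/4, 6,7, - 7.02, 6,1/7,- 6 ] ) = [- 7.02,-6, - 6,1/7, 6/7, 5/4, 6,6, 7, 9]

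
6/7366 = 3/3683 = 0.00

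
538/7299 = 538/7299 = 0.07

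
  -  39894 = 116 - 40010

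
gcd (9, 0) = 9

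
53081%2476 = 1085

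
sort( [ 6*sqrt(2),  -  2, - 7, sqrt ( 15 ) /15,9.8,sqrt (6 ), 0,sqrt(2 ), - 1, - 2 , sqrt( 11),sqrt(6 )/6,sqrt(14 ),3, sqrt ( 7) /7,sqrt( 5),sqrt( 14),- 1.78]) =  [ -7,-2 ,- 2,  -  1.78, - 1,  0,sqrt(15 ) /15,sqrt(7 )/7, sqrt(6 ) /6,sqrt(2), sqrt( 5), sqrt(6 ),3,sqrt(11),sqrt(14), sqrt(14),6*sqrt(2),9.8 ]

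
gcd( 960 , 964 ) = 4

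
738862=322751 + 416111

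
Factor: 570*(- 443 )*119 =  - 30048690 = - 2^1*3^1*5^1*7^1*17^1*19^1*443^1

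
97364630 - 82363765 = 15000865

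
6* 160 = 960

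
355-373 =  -18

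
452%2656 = 452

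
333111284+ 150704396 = 483815680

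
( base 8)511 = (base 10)329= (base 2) 101001001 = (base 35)9e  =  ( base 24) dh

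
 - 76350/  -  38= 2009+4/19 = 2009.21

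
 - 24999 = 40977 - 65976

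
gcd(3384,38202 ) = 6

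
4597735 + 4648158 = 9245893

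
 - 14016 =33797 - 47813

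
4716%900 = 216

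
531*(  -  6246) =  - 3316626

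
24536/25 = 24536/25 = 981.44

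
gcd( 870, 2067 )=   3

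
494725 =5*98945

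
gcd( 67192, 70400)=8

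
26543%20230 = 6313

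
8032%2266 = 1234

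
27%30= 27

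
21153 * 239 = 5055567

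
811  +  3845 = 4656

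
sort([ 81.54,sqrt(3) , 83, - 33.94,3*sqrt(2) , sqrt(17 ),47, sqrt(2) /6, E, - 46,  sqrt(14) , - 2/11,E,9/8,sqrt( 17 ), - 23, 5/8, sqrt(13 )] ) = [ - 46, - 33.94, - 23, - 2/11,sqrt( 2)/6, 5/8,9/8,  sqrt(3), E, E,sqrt(13 ),sqrt(14), sqrt( 17 ),sqrt( 17 ),  3*sqrt ( 2),47,81.54,83 ]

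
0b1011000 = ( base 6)224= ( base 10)88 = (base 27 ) 37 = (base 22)40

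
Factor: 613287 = 3^2*83^1*821^1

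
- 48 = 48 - 96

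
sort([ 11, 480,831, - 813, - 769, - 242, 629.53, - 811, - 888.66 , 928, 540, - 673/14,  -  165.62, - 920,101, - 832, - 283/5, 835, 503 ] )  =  [ - 920,- 888.66, - 832,-813, - 811, - 769, - 242,-165.62, - 283/5 ,-673/14,11, 101 , 480 , 503,540,  629.53,  831,835,928 ]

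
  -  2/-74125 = 2/74125  =  0.00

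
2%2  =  0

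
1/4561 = 1/4561 = 0.00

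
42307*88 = 3723016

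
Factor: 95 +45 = 2^2*5^1*7^1 = 140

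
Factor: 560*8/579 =2^7 * 3^( - 1)*5^1*7^1 * 193^( - 1 )= 4480/579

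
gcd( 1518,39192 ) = 138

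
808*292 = 235936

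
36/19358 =18/9679= 0.00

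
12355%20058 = 12355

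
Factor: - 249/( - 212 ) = 2^(-2 )*3^1*53^ ( - 1 )*83^1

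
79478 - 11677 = 67801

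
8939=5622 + 3317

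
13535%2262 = 2225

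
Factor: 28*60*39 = 2^4*3^2*  5^1*7^1 * 13^1 = 65520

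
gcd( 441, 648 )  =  9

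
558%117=90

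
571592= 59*9688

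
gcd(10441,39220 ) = 53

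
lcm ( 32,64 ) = 64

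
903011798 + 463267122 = 1366278920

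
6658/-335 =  - 20 + 42/335 = - 19.87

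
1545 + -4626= -3081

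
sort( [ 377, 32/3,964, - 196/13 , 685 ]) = [ - 196/13, 32/3, 377,  685,964 ]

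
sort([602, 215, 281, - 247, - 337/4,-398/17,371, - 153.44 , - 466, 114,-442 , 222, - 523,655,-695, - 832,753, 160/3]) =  [ - 832, - 695, - 523, - 466, - 442, - 247, - 153.44, - 337/4, - 398/17,  160/3, 114,215, 222, 281,371, 602, 655,753 ]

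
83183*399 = 33190017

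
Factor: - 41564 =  -2^2*10391^1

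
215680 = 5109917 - 4894237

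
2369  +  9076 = 11445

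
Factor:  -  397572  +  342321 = -55251 = -3^2*7^1*877^1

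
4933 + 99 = 5032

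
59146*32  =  1892672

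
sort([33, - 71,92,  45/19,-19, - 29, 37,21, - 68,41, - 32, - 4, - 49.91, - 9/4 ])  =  [ - 71,- 68, - 49.91,-32, - 29, -19, - 4, - 9/4, 45/19, 21,33,37,41 , 92]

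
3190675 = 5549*575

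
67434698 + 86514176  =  153948874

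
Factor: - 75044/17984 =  - 18761/4496 =-2^ (-4)*73^1*257^1 *281^( - 1 ) 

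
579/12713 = 579/12713 = 0.05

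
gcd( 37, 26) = 1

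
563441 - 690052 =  - 126611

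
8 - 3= 5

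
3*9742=29226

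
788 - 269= 519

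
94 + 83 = 177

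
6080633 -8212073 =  - 2131440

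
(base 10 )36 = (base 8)44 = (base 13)2a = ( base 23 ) 1d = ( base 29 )17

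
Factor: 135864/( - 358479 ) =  - 2^3*11^( - 1 )*37^1*71^( - 1) = - 296/781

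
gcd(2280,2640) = 120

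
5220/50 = 522/5 =104.40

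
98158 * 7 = 687106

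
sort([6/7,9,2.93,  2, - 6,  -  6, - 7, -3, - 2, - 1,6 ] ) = [ - 7, - 6, - 6,-3, - 2, - 1,6/7,2,2.93 , 6 , 9]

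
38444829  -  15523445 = 22921384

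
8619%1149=576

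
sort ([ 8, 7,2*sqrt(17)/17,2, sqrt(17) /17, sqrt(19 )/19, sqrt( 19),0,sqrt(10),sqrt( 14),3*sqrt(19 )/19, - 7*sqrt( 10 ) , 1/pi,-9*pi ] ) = [ - 9  *pi, - 7*sqrt(10 ), 0, sqrt(19)/19, sqrt( 17)/17, 1/pi,2 * sqrt(17 )/17,3* sqrt( 19) /19, 2,sqrt(10), sqrt( 14), sqrt(19), 7, 8]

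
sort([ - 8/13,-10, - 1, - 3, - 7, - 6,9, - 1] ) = [ - 10, - 7 , - 6, - 3, - 1 ,  -  1,  -  8/13,9]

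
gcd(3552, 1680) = 48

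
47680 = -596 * ( - 80) 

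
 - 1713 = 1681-3394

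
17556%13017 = 4539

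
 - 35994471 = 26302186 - 62296657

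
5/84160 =1/16832 = 0.00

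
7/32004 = 1/4572 = 0.00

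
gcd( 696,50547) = 87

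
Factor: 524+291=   5^1*163^1 = 815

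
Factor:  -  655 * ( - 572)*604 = 2^4*5^1*11^1*13^1*131^1*151^1= 226294640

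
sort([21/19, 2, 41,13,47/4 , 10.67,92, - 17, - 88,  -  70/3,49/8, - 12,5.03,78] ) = [ - 88,-70/3, - 17,-12 , 21/19, 2 , 5.03, 49/8, 10.67 , 47/4, 13,41,78,  92]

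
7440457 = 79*94183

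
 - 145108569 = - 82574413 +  - 62534156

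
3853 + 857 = 4710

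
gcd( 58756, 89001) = 1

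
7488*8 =59904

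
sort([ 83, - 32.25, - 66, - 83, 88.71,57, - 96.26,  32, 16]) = [ - 96.26,-83, - 66,-32.25,  16 , 32, 57, 83,88.71]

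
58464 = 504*116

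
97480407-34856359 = 62624048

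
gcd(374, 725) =1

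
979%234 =43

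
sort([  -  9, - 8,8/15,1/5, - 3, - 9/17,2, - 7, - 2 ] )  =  [ - 9,  -  8, - 7 , - 3, - 2 ,  -  9/17,1/5,8/15,2]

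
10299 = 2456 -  - 7843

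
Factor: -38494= - 2^1*19^1 * 1013^1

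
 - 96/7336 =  - 12/917= - 0.01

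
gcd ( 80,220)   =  20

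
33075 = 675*49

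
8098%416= 194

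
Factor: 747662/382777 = 2^1*541^1*691^1*382777^ ( - 1)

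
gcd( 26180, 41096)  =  44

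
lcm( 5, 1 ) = 5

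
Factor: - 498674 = -2^1*11^1*19^1*1193^1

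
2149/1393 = 1 + 108/199 = 1.54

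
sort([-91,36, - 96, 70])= [-96, - 91, 36,70 ] 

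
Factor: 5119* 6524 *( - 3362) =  -2^3*  7^1*41^2*233^1 * 5119^1 = - 112278548872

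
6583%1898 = 889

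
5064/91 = 5064/91= 55.65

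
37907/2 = 37907/2= 18953.50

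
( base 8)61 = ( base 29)1K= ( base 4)301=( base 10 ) 49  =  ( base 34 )1F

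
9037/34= 9037/34 = 265.79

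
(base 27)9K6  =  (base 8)15703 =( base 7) 26502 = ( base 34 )651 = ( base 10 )7107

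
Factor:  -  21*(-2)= 42 =2^1*3^1*7^1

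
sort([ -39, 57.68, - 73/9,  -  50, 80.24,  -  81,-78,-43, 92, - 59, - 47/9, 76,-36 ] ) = [ - 81,-78, - 59,  -  50, - 43, - 39, - 36, - 73/9, - 47/9,  57.68,  76, 80.24, 92 ]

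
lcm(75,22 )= 1650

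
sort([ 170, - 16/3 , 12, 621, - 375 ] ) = [- 375, - 16/3, 12, 170,621] 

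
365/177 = 365/177 = 2.06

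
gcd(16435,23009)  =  3287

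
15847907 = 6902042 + 8945865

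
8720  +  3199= 11919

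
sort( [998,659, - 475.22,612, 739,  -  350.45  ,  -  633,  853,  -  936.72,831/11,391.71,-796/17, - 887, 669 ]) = [ - 936.72,-887,-633,-475.22,-350.45 ,-796/17, 831/11,391.71, 612,659, 669, 739,853,  998] 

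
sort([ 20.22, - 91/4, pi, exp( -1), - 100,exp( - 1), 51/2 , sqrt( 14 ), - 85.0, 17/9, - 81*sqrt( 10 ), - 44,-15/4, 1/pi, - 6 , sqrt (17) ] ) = [  -  81*sqrt(10 ) , - 100,-85.0,- 44, - 91/4,  -  6,  -  15/4, 1/pi, exp( - 1),exp( -1), 17/9,pi, sqrt(14 ), sqrt(17), 20.22,51/2]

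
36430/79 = 461 + 11/79 = 461.14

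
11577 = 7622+3955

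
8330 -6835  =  1495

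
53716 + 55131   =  108847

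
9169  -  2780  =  6389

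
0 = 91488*0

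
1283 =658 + 625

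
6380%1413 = 728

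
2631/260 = 2631/260 = 10.12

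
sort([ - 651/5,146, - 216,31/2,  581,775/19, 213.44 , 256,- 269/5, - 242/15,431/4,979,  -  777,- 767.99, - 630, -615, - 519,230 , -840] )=[  -  840, - 777, - 767.99 , - 630,-615, - 519,- 216, - 651/5,-269/5 , - 242/15, 31/2,775/19,431/4, 146,213.44,230,256,581,979 ]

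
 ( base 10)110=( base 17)68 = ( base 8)156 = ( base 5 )420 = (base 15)75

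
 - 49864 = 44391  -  94255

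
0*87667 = 0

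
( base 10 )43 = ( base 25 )1i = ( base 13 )34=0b101011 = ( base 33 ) 1A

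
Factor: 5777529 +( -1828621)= 3948908 = 2^2*987227^1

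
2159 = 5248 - 3089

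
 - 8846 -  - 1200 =-7646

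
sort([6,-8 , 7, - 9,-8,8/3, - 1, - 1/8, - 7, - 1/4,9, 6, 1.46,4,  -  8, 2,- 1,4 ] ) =[- 9, - 8, - 8, - 8, - 7,-1 , - 1,- 1/4,-1/8,1.46,2, 8/3,4 , 4,6 , 6, 7,9]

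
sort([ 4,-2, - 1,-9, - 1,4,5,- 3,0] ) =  [- 9,-3, - 2,-1, - 1, 0, 4,4,5 ]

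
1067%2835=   1067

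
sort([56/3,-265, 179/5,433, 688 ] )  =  [ - 265,  56/3,179/5, 433, 688]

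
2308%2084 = 224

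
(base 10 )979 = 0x3d3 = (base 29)14m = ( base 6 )4311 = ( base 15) 454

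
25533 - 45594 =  - 20061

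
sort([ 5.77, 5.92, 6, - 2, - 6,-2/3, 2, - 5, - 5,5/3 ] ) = [ - 6, - 5, - 5,-2, - 2/3, 5/3,  2,5.77,5.92, 6 ]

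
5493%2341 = 811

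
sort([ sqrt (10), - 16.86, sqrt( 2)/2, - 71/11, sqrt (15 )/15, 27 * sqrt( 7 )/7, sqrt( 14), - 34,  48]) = [-34, - 16.86, - 71/11 , sqrt (15 )/15,sqrt(2 ) /2,sqrt( 10 ),sqrt (14 ), 27 * sqrt(7 ) /7,48]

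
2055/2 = 1027  +  1/2 = 1027.50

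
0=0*9928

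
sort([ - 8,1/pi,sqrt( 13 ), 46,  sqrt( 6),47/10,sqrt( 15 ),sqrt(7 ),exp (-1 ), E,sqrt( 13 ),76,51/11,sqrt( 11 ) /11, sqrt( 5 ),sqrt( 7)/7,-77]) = [ - 77,- 8,sqrt( 11 ) /11,1/pi,exp(-1 ), sqrt( 7 )/7,sqrt( 5 ), sqrt( 6 ),sqrt( 7),E,sqrt( 13),sqrt(13 ),sqrt( 15),51/11,47/10 , 46,76]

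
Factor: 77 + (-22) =55  =  5^1*11^1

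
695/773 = 695/773 = 0.90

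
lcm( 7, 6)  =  42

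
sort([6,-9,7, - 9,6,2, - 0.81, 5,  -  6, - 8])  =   [-9, - 9,-8,  -  6,  -  0.81,2,  5,6,6,7]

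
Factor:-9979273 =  -9979273^1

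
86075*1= 86075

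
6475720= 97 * 66760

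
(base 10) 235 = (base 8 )353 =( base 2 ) 11101011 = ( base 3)22201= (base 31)7i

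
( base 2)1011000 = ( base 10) 88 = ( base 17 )53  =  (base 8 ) 130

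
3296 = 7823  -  4527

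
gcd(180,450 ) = 90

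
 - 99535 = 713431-812966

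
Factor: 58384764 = 2^2 * 3^2 *23^1 * 107^1*659^1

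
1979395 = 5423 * 365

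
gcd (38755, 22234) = 1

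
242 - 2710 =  - 2468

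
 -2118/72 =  - 30 + 7/12 = - 29.42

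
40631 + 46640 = 87271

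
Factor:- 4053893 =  - 443^1 * 9151^1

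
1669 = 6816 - 5147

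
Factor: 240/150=2^3 * 5^( - 1) = 8/5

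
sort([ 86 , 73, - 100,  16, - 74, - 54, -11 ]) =[-100,-74,-54, -11,16, 73,86]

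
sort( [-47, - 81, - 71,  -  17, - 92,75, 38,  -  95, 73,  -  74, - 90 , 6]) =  [ - 95,-92,  -  90, - 81,  -  74, - 71,  -  47,-17,6, 38,73,75]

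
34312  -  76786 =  - 42474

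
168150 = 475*354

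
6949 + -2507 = 4442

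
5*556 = 2780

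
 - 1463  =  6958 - 8421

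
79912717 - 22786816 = 57125901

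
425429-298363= 127066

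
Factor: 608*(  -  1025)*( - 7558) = 2^6*5^2*19^1*41^1*3779^1 =4710145600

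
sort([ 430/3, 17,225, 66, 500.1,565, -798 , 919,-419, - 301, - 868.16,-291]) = [ - 868.16,  -  798,-419, - 301, - 291 , 17, 66, 430/3, 225, 500.1, 565, 919 ] 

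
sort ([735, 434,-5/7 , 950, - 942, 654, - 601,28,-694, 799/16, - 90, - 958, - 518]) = [  -  958, - 942 , - 694, - 601, - 518, - 90, - 5/7,28, 799/16 , 434, 654,735,  950]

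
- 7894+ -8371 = -16265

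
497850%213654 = 70542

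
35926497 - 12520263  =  23406234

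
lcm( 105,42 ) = 210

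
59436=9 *6604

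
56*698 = 39088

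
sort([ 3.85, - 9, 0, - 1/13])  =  [ - 9, - 1/13,  0, 3.85]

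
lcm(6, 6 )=6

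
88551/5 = 88551/5 = 17710.20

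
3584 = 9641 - 6057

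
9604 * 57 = 547428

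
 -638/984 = -1 + 173/492 = - 0.65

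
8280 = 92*90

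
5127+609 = 5736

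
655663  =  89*7367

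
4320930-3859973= 460957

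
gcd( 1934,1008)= 2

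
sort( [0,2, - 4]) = [-4, 0,2]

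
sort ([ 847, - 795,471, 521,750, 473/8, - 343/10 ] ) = [ - 795 , - 343/10,473/8,471,521,750, 847 ]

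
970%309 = 43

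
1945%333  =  280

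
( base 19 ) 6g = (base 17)7B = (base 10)130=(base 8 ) 202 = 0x82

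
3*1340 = 4020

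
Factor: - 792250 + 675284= -2^1  *  233^1*251^1= - 116966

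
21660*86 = 1862760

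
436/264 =109/66= 1.65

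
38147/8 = 38147/8 = 4768.38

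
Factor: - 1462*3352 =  - 4900624 = - 2^4*17^1*43^1*419^1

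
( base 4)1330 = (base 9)147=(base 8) 174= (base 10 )124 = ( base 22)5E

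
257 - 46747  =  -46490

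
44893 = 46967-2074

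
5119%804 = 295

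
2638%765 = 343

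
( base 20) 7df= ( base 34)2mf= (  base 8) 6003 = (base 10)3075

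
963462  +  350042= 1313504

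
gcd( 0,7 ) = 7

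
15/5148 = 5/1716 = 0.00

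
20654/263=78 + 140/263=78.53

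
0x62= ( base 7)200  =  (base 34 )2U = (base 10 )98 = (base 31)35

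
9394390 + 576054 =9970444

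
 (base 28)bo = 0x14c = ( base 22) f2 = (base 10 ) 332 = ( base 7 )653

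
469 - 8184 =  - 7715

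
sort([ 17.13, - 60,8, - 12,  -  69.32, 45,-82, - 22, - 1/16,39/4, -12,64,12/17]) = [  -  82, - 69.32, - 60, - 22, - 12, - 12,  -  1/16, 12/17, 8,39/4, 17.13,45 , 64]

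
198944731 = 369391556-170446825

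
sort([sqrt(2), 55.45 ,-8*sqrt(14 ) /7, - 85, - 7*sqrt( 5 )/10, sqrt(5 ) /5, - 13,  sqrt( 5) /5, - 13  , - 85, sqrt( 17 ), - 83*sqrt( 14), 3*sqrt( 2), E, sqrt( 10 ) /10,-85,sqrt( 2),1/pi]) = [ - 83*sqrt( 14), - 85,-85 , - 85, - 13,-13,  -  8*sqrt(14) /7, - 7*sqrt( 5)/10,sqrt( 10) /10, 1/pi, sqrt( 5)/5, sqrt( 5 ) /5,sqrt( 2), sqrt(2 ),  E,  sqrt( 17 ), 3*sqrt(2 ), 55.45]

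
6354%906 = 12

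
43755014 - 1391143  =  42363871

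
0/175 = 0 = 0.00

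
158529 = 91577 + 66952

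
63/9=7 = 7.00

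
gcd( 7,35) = 7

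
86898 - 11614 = 75284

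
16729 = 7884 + 8845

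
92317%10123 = 1210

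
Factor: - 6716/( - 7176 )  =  2^( -1 )*3^(-1) *13^(-1)* 73^1 = 73/78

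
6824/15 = 6824/15 = 454.93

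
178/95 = 178/95 = 1.87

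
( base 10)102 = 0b1100110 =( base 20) 52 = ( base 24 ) 46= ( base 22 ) 4e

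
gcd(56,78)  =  2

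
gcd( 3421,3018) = 1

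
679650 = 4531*150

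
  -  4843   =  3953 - 8796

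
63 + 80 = 143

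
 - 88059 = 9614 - 97673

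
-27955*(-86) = 2404130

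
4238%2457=1781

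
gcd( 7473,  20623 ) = 1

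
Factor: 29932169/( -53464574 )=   -  2^( - 1 )*29^( - 1) *41^( - 1)*22483^( - 1)*29932169^1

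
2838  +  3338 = 6176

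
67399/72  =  67399/72  =  936.10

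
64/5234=32/2617= 0.01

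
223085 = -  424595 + 647680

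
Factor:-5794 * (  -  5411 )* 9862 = 2^2*7^1*773^1 * 2897^1*4931^1 = 309186855908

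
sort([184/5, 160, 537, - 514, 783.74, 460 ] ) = [ - 514, 184/5, 160, 460,537,783.74]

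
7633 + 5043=12676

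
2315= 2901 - 586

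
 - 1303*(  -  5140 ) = 6697420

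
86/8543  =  86/8543 = 0.01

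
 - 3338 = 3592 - 6930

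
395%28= 3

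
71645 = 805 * 89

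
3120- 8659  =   - 5539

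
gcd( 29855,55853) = 7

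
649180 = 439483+209697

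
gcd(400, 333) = 1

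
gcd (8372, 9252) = 4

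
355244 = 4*88811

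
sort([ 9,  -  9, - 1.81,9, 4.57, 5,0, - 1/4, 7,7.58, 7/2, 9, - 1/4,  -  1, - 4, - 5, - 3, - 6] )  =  [ -9, - 6, - 5,-4, - 3, - 1.81, - 1,-1/4 ,-1/4, 0 , 7/2, 4.57, 5 , 7, 7.58,9, 9, 9 ]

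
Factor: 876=2^2*3^1 * 73^1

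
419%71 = 64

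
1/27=1/27 =0.04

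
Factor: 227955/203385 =149^( - 1)* 167^1 = 167/149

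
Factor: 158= 2^1*79^1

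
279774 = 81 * 3454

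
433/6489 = 433/6489=   0.07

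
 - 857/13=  - 857/13 = - 65.92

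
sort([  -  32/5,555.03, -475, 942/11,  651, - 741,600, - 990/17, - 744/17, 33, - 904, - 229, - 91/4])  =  [- 904, - 741,  -  475 , - 229, - 990/17, - 744/17, - 91/4, - 32/5,33,942/11,555.03, 600 , 651]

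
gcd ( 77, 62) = 1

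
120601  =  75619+44982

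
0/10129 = 0 = 0.00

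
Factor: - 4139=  - 4139^1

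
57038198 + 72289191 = 129327389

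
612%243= 126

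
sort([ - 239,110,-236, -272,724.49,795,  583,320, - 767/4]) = [ - 272, - 239, - 236, - 767/4,110,320,583,  724.49,795 ]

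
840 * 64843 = 54468120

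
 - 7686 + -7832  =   - 15518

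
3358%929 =571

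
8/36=2/9  =  0.22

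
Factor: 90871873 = 23^1*3950951^1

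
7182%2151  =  729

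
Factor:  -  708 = -2^2*3^1*59^1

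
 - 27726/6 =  - 4621 = - 4621.00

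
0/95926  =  0= 0.00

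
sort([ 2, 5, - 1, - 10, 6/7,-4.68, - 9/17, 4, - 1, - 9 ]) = [ - 10, - 9,-4.68, - 1, - 1, - 9/17,6/7,2, 4,5 ] 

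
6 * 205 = 1230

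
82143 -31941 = 50202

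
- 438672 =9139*( - 48 ) 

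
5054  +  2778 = 7832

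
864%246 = 126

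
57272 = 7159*8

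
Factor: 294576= 2^4*3^1 *17^1*19^2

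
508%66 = 46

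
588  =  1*588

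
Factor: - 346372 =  - 2^2* 13^1*  6661^1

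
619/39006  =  619/39006 = 0.02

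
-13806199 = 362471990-376278189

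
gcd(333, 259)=37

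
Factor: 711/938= 2^( - 1 )*3^2*7^( - 1)*67^( - 1 )*  79^1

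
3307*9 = 29763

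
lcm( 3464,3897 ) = 31176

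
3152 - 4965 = -1813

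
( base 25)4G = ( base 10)116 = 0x74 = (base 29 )40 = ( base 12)98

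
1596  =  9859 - 8263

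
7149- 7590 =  - 441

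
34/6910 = 17/3455 = 0.00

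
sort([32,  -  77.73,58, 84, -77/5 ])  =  [ - 77.73, - 77/5, 32, 58,84]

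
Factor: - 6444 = - 2^2*3^2*179^1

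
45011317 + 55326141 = 100337458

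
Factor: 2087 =2087^1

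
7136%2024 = 1064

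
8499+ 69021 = 77520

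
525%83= 27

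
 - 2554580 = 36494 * (-70)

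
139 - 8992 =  - 8853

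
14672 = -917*(-16 )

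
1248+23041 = 24289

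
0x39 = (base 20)2H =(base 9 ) 63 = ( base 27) 23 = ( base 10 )57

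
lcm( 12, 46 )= 276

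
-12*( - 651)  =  7812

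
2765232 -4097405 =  - 1332173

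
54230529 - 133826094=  - 79595565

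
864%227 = 183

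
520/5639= 520/5639= 0.09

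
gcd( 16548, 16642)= 2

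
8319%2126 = 1941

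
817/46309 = 817/46309 = 0.02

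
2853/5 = 570 + 3/5 = 570.60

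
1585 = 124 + 1461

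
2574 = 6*429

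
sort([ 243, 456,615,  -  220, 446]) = [ - 220,  243 , 446,456,615 ]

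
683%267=149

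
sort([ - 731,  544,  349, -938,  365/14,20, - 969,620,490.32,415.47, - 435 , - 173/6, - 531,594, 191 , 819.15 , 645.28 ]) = [ - 969, - 938,-731,-531, - 435, - 173/6,20,365/14, 191,349, 415.47, 490.32, 544,594, 620,645.28, 819.15]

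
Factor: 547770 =2^1 * 3^1*5^1*19^1*31^2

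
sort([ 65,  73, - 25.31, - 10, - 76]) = [ - 76, - 25.31, - 10,65,73 ] 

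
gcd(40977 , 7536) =471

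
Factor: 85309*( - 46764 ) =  - 3989390076 = - 2^2*3^3*7^2*433^1*1741^1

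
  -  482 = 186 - 668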